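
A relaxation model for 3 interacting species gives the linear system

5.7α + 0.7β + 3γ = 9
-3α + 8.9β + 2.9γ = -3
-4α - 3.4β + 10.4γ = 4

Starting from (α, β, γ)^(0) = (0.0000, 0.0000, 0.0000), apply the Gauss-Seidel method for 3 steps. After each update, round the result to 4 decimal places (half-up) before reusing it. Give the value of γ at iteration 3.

0.8357

Iteration 1:
  α = (9 - (0.7)·0.0000 - (3)·0.0000) / (5.7) = 1.5789
  β = (-3 - (-3)·1.5789 - (2.9)·0.0000) / (8.9) = 0.1951
  γ = (4 - (-4)·1.5789 - (-3.4)·0.1951) / (10.4) = 1.0557
Iteration 2:
  α = (9 - (0.7)·0.1951 - (3)·1.0557) / (5.7) = 0.9994
  β = (-3 - (-3)·0.9994 - (2.9)·1.0557) / (8.9) = -0.3442
  γ = (4 - (-4)·0.9994 - (-3.4)·-0.3442) / (10.4) = 0.6565
Iteration 3:
  α = (9 - (0.7)·-0.3442 - (3)·0.6565) / (5.7) = 1.2757
  β = (-3 - (-3)·1.2757 - (2.9)·0.6565) / (8.9) = -0.1210
  γ = (4 - (-4)·1.2757 - (-3.4)·-0.1210) / (10.4) = 0.8357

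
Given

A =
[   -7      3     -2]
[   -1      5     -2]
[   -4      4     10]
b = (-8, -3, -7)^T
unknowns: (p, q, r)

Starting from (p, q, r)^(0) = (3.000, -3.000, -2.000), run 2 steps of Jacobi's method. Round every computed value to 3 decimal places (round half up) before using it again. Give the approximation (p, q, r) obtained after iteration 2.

Iteration 1:
  p = (-8 - (3)·-3.000 - (-2)·-2.000) / (-7) = 0.429
  q = (-3 - (-1)·3.000 - (-2)·-2.000) / (5) = -0.800
  r = (-7 - (-4)·3.000 - (4)·-3.000) / (10) = 1.700
Iteration 2:
  p = (-8 - (3)·-0.800 - (-2)·1.700) / (-7) = 0.314
  q = (-3 - (-1)·0.429 - (-2)·1.700) / (5) = 0.166
  r = (-7 - (-4)·0.429 - (4)·-0.800) / (10) = -0.208

(0.314, 0.166, -0.208)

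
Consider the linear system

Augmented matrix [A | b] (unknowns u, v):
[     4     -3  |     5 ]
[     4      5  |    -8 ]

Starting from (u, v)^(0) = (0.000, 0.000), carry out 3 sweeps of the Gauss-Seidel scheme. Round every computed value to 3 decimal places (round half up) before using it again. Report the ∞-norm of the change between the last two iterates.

1.170

Iteration 1:
  u = (5 - (-3)·0.000) / (4) = 1.250
  v = (-8 - (4)·1.250) / (5) = -2.600
Iteration 2:
  u = (5 - (-3)·-2.600) / (4) = -0.700
  v = (-8 - (4)·-0.700) / (5) = -1.040
Iteration 3:
  u = (5 - (-3)·-1.040) / (4) = 0.470
  v = (-8 - (4)·0.470) / (5) = -1.976
Change: (1.170, -0.936) → max |·| = 1.170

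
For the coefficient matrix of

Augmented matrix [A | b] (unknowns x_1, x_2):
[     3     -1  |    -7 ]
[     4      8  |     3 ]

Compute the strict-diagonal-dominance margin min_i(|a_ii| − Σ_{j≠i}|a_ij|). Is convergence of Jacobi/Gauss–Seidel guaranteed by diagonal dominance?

row 1: |3| − (1) = 2
row 2: |8| − (4) = 4
minimum over rows = 2 → strictly diagonally dominant (convergence guaranteed)

2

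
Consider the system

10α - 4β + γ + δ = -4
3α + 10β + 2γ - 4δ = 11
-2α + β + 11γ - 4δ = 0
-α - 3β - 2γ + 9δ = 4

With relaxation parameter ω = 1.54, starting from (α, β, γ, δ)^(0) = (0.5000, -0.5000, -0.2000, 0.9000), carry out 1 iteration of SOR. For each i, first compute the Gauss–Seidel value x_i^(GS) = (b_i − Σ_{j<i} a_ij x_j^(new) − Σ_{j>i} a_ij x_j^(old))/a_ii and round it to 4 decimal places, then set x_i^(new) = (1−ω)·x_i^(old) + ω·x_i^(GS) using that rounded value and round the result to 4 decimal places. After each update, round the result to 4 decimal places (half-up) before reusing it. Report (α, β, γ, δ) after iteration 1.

Iteration 1:
  α: GS value = (-4 - (-4)·-0.5000 - (1)·-0.2000 - (1)·0.9000) / (10) = -0.6700;  α ← (1−ω)·0.5000 + ω·-0.6700 = -1.3018
  β: GS value = (11 - (3)·-1.3018 - (2)·-0.2000 - (-4)·0.9000) / (10) = 1.8905;  β ← (1−ω)·-0.5000 + ω·1.8905 = 3.1814
  γ: GS value = (0 - (-2)·-1.3018 - (1)·3.1814 - (-4)·0.9000) / (11) = -0.1986;  γ ← (1−ω)·-0.2000 + ω·-0.1986 = -0.1978
  δ: GS value = (4 - (-1)·-1.3018 - (-3)·3.1814 - (-2)·-0.1978) / (9) = 1.3163;  δ ← (1−ω)·0.9000 + ω·1.3163 = 1.5411

(-1.3018, 3.1814, -0.1978, 1.5411)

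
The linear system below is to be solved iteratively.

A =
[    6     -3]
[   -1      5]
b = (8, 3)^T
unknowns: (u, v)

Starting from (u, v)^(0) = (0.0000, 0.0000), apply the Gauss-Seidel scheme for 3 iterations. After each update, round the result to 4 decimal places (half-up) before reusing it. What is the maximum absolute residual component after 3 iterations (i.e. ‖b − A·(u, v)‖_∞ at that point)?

Iteration 1:
  u = (8 - (-3)·0.0000) / (6) = 1.3333
  v = (3 - (-1)·1.3333) / (5) = 0.8667
Iteration 2:
  u = (8 - (-3)·0.8667) / (6) = 1.7667
  v = (3 - (-1)·1.7667) / (5) = 0.9533
Iteration 3:
  u = (8 - (-3)·0.9533) / (6) = 1.8100
  v = (3 - (-1)·1.8100) / (5) = 0.9620
Residual b − A·x = (0.0260, 0.0000); ∞-norm = 0.0260

0.0260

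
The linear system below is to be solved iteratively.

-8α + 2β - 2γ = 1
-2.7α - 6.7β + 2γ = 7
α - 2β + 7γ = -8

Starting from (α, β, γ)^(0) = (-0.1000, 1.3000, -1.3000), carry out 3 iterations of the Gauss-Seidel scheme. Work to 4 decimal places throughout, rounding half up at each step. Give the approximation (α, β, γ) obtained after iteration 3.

(-0.1117, -1.4642, -1.5452)

Iteration 1:
  α = (1 - (2)·1.3000 - (-2)·-1.3000) / (-8) = 0.5250
  β = (7 - (-2.7)·0.5250 - (2)·-1.3000) / (-6.7) = -1.6444
  γ = (-8 - (1)·0.5250 - (-2)·-1.6444) / (7) = -1.6877
Iteration 2:
  α = (1 - (2)·-1.6444 - (-2)·-1.6877) / (-8) = -0.1142
  β = (7 - (-2.7)·-0.1142 - (2)·-1.6877) / (-6.7) = -1.5025
  γ = (-8 - (1)·-0.1142 - (-2)·-1.5025) / (7) = -1.5558
Iteration 3:
  α = (1 - (2)·-1.5025 - (-2)·-1.5558) / (-8) = -0.1117
  β = (7 - (-2.7)·-0.1117 - (2)·-1.5558) / (-6.7) = -1.4642
  γ = (-8 - (1)·-0.1117 - (-2)·-1.4642) / (7) = -1.5452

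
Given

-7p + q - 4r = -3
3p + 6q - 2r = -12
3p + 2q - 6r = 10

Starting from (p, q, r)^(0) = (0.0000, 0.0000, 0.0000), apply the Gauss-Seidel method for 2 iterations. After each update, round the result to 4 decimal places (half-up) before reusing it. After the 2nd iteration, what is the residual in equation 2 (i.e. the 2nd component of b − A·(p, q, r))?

0.1370

Iteration 1:
  p = (-3 - (1)·0.0000 - (-4)·0.0000) / (-7) = 0.4286
  q = (-12 - (3)·0.4286 - (-2)·0.0000) / (6) = -2.2143
  r = (10 - (3)·0.4286 - (2)·-2.2143) / (-6) = -2.1905
Iteration 2:
  p = (-3 - (1)·-2.2143 - (-4)·-2.1905) / (-7) = 1.3640
  q = (-12 - (3)·1.3640 - (-2)·-2.1905) / (6) = -3.4122
  r = (10 - (3)·1.3640 - (2)·-3.4122) / (-6) = -2.1221
Residual b − A·x = (1.4718, 0.1370, -0.0002)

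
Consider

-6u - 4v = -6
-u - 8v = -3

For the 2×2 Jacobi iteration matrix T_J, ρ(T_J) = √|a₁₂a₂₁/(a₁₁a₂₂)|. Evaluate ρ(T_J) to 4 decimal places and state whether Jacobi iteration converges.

a₁₂a₂₁/(a₁₁a₂₂) = (-4)·(-1) / ((-6)·(-8)) = 0.083333
ρ = √|0.083333| = √0.083333 = 0.2887
ρ < 1, so Jacobi converges

0.2887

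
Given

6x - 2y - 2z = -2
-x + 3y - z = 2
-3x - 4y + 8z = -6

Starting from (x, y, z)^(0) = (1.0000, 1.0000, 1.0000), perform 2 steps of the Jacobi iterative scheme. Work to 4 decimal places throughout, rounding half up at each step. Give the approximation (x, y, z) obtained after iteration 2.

(0.1528, 0.8194, 0.0416)

Iteration 1:
  x = (-2 - (-2)·1.0000 - (-2)·1.0000) / (6) = 0.3333
  y = (2 - (-1)·1.0000 - (-1)·1.0000) / (3) = 1.3333
  z = (-6 - (-3)·1.0000 - (-4)·1.0000) / (8) = 0.1250
Iteration 2:
  x = (-2 - (-2)·1.3333 - (-2)·0.1250) / (6) = 0.1528
  y = (2 - (-1)·0.3333 - (-1)·0.1250) / (3) = 0.8194
  z = (-6 - (-3)·0.3333 - (-4)·1.3333) / (8) = 0.0416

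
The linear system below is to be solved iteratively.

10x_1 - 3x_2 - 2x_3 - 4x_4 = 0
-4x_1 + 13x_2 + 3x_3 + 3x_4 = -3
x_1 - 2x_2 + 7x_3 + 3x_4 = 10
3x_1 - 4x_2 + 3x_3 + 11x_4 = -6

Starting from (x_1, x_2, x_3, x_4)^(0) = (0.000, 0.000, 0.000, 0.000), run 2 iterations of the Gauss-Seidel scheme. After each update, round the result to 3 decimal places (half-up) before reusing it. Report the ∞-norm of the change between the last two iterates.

Iteration 1:
  x_1 = (0 - (-3)·0.000 - (-2)·0.000 - (-4)·0.000) / (10) = 0.000
  x_2 = (-3 - (-4)·0.000 - (3)·0.000 - (3)·0.000) / (13) = -0.231
  x_3 = (10 - (1)·0.000 - (-2)·-0.231 - (3)·0.000) / (7) = 1.363
  x_4 = (-6 - (3)·0.000 - (-4)·-0.231 - (3)·1.363) / (11) = -1.001
Iteration 2:
  x_1 = (0 - (-3)·-0.231 - (-2)·1.363 - (-4)·-1.001) / (10) = -0.197
  x_2 = (-3 - (-4)·-0.197 - (3)·1.363 - (3)·-1.001) / (13) = -0.375
  x_3 = (10 - (1)·-0.197 - (-2)·-0.375 - (3)·-1.001) / (7) = 1.779
  x_4 = (-6 - (3)·-0.197 - (-4)·-0.375 - (3)·1.779) / (11) = -1.113
Change: (-0.197, -0.144, 0.416, -0.112) → max |·| = 0.416

0.416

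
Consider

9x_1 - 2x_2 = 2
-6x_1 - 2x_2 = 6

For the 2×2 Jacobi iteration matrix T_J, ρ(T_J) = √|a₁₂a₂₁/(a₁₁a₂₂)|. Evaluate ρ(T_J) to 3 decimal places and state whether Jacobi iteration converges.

a₁₂a₂₁/(a₁₁a₂₂) = (-2)·(-6) / ((9)·(-2)) = -0.666667
ρ = √|-0.666667| = √0.666667 = 0.816
ρ < 1, so Jacobi converges

0.816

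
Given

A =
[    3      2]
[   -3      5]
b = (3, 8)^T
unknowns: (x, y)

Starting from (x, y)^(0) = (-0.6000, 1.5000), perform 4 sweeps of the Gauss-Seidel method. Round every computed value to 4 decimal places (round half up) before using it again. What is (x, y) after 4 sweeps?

Iteration 1:
  x = (3 - (2)·1.5000) / (3) = 0.0000
  y = (8 - (-3)·0.0000) / (5) = 1.6000
Iteration 2:
  x = (3 - (2)·1.6000) / (3) = -0.0667
  y = (8 - (-3)·-0.0667) / (5) = 1.5600
Iteration 3:
  x = (3 - (2)·1.5600) / (3) = -0.0400
  y = (8 - (-3)·-0.0400) / (5) = 1.5760
Iteration 4:
  x = (3 - (2)·1.5760) / (3) = -0.0507
  y = (8 - (-3)·-0.0507) / (5) = 1.5696

(-0.0507, 1.5696)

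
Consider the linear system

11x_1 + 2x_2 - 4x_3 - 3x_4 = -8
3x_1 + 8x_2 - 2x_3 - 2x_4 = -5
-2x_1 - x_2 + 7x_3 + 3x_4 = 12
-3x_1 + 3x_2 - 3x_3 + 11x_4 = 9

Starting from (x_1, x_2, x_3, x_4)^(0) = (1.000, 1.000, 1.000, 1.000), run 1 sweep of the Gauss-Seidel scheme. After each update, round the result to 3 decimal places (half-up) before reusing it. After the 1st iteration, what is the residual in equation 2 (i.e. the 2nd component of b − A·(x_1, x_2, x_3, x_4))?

Iteration 1:
  x_1 = (-8 - (2)·1.000 - (-4)·1.000 - (-3)·1.000) / (11) = -0.273
  x_2 = (-5 - (3)·-0.273 - (-2)·1.000 - (-2)·1.000) / (8) = -0.023
  x_3 = (12 - (-2)·-0.273 - (-1)·-0.023 - (3)·1.000) / (7) = 1.204
  x_4 = (9 - (-3)·-0.273 - (3)·-0.023 - (-3)·1.204) / (11) = 1.078
Residual b − A·x = (3.099, 0.567, -0.231, 0.004)

0.567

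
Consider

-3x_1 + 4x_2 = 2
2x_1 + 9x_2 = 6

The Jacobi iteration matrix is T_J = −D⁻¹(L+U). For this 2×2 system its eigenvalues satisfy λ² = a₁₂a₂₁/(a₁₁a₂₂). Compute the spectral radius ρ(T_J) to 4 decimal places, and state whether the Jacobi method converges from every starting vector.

a₁₂a₂₁/(a₁₁a₂₂) = (4)·(2) / ((-3)·(9)) = -0.296296
ρ = √|-0.296296| = √0.296296 = 0.5443
ρ < 1, so Jacobi converges

0.5443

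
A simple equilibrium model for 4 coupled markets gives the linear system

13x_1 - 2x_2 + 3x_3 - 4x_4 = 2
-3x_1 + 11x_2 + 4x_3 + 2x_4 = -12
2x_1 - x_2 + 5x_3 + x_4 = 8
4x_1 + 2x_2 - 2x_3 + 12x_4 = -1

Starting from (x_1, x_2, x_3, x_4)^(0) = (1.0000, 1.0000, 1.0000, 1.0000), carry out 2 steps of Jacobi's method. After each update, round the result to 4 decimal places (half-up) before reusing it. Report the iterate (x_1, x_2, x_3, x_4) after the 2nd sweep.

Iteration 1:
  x_1 = (2 - (-2)·1.0000 - (3)·1.0000 - (-4)·1.0000) / (13) = 0.3846
  x_2 = (-12 - (-3)·1.0000 - (4)·1.0000 - (2)·1.0000) / (11) = -1.3636
  x_3 = (8 - (2)·1.0000 - (-1)·1.0000 - (1)·1.0000) / (5) = 1.2000
  x_4 = (-1 - (4)·1.0000 - (2)·1.0000 - (-2)·1.0000) / (12) = -0.4167
Iteration 2:
  x_1 = (2 - (-2)·-1.3636 - (3)·1.2000 - (-4)·-0.4167) / (13) = -0.4611
  x_2 = (-12 - (-3)·0.3846 - (4)·1.2000 - (2)·-0.4167) / (11) = -1.3466
  x_3 = (8 - (2)·0.3846 - (-1)·-1.3636 - (1)·-0.4167) / (5) = 1.2568
  x_4 = (-1 - (4)·0.3846 - (2)·-1.3636 - (-2)·1.2000) / (12) = 0.2157

(-0.4611, -1.3466, 1.2568, 0.2157)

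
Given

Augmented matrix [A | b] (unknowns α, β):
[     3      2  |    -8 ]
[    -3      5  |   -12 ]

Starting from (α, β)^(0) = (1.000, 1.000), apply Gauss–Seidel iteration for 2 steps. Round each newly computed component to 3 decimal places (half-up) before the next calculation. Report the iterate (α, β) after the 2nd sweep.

Iteration 1:
  α = (-8 - (2)·1.000) / (3) = -3.333
  β = (-12 - (-3)·-3.333) / (5) = -4.400
Iteration 2:
  α = (-8 - (2)·-4.400) / (3) = 0.267
  β = (-12 - (-3)·0.267) / (5) = -2.240

(0.267, -2.240)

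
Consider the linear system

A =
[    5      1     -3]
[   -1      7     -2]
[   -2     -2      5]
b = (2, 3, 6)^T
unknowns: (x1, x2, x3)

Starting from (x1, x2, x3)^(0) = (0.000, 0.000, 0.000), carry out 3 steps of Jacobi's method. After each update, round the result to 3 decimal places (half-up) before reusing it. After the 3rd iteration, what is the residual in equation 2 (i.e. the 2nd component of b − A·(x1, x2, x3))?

Iteration 1:
  x1 = (2 - (1)·0.000 - (-3)·0.000) / (5) = 0.400
  x2 = (3 - (-1)·0.000 - (-2)·0.000) / (7) = 0.429
  x3 = (6 - (-2)·0.000 - (-2)·0.000) / (5) = 1.200
Iteration 2:
  x1 = (2 - (1)·0.429 - (-3)·1.200) / (5) = 1.034
  x2 = (3 - (-1)·0.400 - (-2)·1.200) / (7) = 0.829
  x3 = (6 - (-2)·0.400 - (-2)·0.429) / (5) = 1.532
Iteration 3:
  x1 = (2 - (1)·0.829 - (-3)·1.532) / (5) = 1.153
  x2 = (3 - (-1)·1.034 - (-2)·1.532) / (7) = 1.014
  x3 = (6 - (-2)·1.034 - (-2)·0.829) / (5) = 1.945
Residual b − A·x = (1.056, 0.945, 0.609)

0.945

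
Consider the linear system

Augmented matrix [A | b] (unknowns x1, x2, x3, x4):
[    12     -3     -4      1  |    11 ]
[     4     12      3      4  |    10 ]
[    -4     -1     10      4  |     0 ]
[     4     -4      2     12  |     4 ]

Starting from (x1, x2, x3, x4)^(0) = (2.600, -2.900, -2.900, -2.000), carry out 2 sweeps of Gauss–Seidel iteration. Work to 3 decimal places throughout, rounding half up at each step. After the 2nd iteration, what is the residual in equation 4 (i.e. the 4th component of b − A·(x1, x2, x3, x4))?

Iteration 1:
  x1 = (11 - (-3)·-2.900 - (-4)·-2.900 - (1)·-2.000) / (12) = -0.608
  x2 = (10 - (4)·-0.608 - (3)·-2.900 - (4)·-2.000) / (12) = 2.428
  x3 = (0 - (-4)·-0.608 - (-1)·2.428 - (4)·-2.000) / (10) = 0.800
  x4 = (4 - (4)·-0.608 - (-4)·2.428 - (2)·0.800) / (12) = 1.212
Iteration 2:
  x1 = (11 - (-3)·2.428 - (-4)·0.800 - (1)·1.212) / (12) = 1.689
  x2 = (10 - (4)·1.689 - (3)·0.800 - (4)·1.212) / (12) = -0.334
  x3 = (0 - (-4)·1.689 - (-1)·-0.334 - (4)·1.212) / (10) = 0.157
  x4 = (4 - (4)·1.689 - (-4)·-0.334 - (2)·0.157) / (12) = -0.367
Residual b − A·x = (-9.275, 8.249, 6.320, -0.002)

-0.002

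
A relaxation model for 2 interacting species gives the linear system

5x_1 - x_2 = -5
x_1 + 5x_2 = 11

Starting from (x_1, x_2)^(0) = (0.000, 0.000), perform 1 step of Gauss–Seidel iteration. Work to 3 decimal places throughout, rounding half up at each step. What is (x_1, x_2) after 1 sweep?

(-1.000, 2.400)

Iteration 1:
  x_1 = (-5 - (-1)·0.000) / (5) = -1.000
  x_2 = (11 - (1)·-1.000) / (5) = 2.400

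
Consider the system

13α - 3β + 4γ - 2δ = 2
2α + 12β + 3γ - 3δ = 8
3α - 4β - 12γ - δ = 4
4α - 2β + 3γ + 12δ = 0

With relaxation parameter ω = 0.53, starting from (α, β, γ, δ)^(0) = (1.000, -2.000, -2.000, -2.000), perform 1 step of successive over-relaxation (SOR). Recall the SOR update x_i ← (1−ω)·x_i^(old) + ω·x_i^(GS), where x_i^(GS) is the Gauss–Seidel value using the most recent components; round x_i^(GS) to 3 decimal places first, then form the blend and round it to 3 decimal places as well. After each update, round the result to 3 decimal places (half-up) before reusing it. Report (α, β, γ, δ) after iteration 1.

(0.470, -0.628, -0.855, -0.965)

Iteration 1:
  α: GS value = (2 - (-3)·-2.000 - (4)·-2.000 - (-2)·-2.000) / (13) = 0.000;  α ← (1−ω)·1.000 + ω·0.000 = 0.470
  β: GS value = (8 - (2)·0.470 - (3)·-2.000 - (-3)·-2.000) / (12) = 0.588;  β ← (1−ω)·-2.000 + ω·0.588 = -0.628
  γ: GS value = (4 - (3)·0.470 - (-4)·-0.628 - (-1)·-2.000) / (-12) = 0.160;  γ ← (1−ω)·-2.000 + ω·0.160 = -0.855
  δ: GS value = (0 - (4)·0.470 - (-2)·-0.628 - (3)·-0.855) / (12) = -0.048;  δ ← (1−ω)·-2.000 + ω·-0.048 = -0.965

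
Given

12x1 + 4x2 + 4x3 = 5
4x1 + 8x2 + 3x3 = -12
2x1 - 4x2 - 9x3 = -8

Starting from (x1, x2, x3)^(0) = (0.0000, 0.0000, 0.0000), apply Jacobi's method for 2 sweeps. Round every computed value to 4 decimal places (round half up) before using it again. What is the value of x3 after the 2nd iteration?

1.6482

Iteration 1:
  x1 = (5 - (4)·0.0000 - (4)·0.0000) / (12) = 0.4167
  x2 = (-12 - (4)·0.0000 - (3)·0.0000) / (8) = -1.5000
  x3 = (-8 - (2)·0.0000 - (-4)·0.0000) / (-9) = 0.8889
Iteration 2:
  x1 = (5 - (4)·-1.5000 - (4)·0.8889) / (12) = 0.6204
  x2 = (-12 - (4)·0.4167 - (3)·0.8889) / (8) = -2.0417
  x3 = (-8 - (2)·0.4167 - (-4)·-1.5000) / (-9) = 1.6482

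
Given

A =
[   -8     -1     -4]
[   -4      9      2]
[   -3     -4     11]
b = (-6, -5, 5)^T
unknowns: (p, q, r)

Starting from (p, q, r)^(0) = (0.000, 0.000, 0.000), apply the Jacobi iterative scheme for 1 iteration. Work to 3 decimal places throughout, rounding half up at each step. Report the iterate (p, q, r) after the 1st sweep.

Iteration 1:
  p = (-6 - (-1)·0.000 - (-4)·0.000) / (-8) = 0.750
  q = (-5 - (-4)·0.000 - (2)·0.000) / (9) = -0.556
  r = (5 - (-3)·0.000 - (-4)·0.000) / (11) = 0.455

(0.750, -0.556, 0.455)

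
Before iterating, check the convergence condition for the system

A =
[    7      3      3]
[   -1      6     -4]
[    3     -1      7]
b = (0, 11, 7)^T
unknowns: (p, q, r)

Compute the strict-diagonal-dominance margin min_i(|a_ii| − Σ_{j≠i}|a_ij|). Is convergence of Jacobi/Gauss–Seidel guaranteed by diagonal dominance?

1

row 1: |7| − (3+3) = 1
row 2: |6| − (1+4) = 1
row 3: |7| − (3+1) = 3
minimum over rows = 1 → strictly diagonally dominant (convergence guaranteed)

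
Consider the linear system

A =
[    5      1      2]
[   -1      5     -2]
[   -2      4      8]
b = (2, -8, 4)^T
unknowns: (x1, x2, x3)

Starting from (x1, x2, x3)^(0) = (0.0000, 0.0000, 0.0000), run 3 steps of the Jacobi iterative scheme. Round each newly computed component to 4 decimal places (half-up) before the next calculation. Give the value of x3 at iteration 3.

1.2900

Iteration 1:
  x1 = (2 - (1)·0.0000 - (2)·0.0000) / (5) = 0.4000
  x2 = (-8 - (-1)·0.0000 - (-2)·0.0000) / (5) = -1.6000
  x3 = (4 - (-2)·0.0000 - (4)·0.0000) / (8) = 0.5000
Iteration 2:
  x1 = (2 - (1)·-1.6000 - (2)·0.5000) / (5) = 0.5200
  x2 = (-8 - (-1)·0.4000 - (-2)·0.5000) / (5) = -1.3200
  x3 = (4 - (-2)·0.4000 - (4)·-1.6000) / (8) = 1.4000
Iteration 3:
  x1 = (2 - (1)·-1.3200 - (2)·1.4000) / (5) = 0.1040
  x2 = (-8 - (-1)·0.5200 - (-2)·1.4000) / (5) = -0.9360
  x3 = (4 - (-2)·0.5200 - (4)·-1.3200) / (8) = 1.2900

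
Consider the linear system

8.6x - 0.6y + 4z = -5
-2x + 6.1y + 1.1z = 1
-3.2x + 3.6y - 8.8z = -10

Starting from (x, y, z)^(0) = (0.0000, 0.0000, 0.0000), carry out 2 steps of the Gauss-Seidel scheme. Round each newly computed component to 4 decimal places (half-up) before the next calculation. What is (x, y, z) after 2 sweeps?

(-1.2051, -0.4723, 1.3814)

Iteration 1:
  x = (-5 - (-0.6)·0.0000 - (4)·0.0000) / (8.6) = -0.5814
  y = (1 - (-2)·-0.5814 - (1.1)·0.0000) / (6.1) = -0.0267
  z = (-10 - (-3.2)·-0.5814 - (3.6)·-0.0267) / (-8.8) = 1.3369
Iteration 2:
  x = (-5 - (-0.6)·-0.0267 - (4)·1.3369) / (8.6) = -1.2051
  y = (1 - (-2)·-1.2051 - (1.1)·1.3369) / (6.1) = -0.4723
  z = (-10 - (-3.2)·-1.2051 - (3.6)·-0.4723) / (-8.8) = 1.3814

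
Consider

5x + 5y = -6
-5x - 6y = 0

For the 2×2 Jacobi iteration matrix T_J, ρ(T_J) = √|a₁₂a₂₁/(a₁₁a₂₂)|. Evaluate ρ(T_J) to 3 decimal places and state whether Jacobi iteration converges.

0.913

a₁₂a₂₁/(a₁₁a₂₂) = (5)·(-5) / ((5)·(-6)) = 0.833333
ρ = √|0.833333| = √0.833333 = 0.913
ρ < 1, so Jacobi converges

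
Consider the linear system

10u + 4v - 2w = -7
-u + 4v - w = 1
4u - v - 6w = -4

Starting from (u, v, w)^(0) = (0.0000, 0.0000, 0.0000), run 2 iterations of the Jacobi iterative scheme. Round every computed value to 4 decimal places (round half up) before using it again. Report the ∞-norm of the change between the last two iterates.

Iteration 1:
  u = (-7 - (4)·0.0000 - (-2)·0.0000) / (10) = -0.7000
  v = (1 - (-1)·0.0000 - (-1)·0.0000) / (4) = 0.2500
  w = (-4 - (4)·0.0000 - (-1)·0.0000) / (-6) = 0.6667
Iteration 2:
  u = (-7 - (4)·0.2500 - (-2)·0.6667) / (10) = -0.6667
  v = (1 - (-1)·-0.7000 - (-1)·0.6667) / (4) = 0.2417
  w = (-4 - (4)·-0.7000 - (-1)·0.2500) / (-6) = 0.1583
Change: (0.0333, -0.0083, -0.5084) → max |·| = 0.5084

0.5084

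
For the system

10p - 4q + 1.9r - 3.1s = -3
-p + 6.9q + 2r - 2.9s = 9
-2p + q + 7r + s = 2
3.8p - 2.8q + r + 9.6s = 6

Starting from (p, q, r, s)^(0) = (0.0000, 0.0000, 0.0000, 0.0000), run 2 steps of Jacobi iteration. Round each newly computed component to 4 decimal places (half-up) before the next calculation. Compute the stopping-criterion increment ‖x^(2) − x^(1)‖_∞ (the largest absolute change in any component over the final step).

Iteration 1:
  p = (-3 - (-4)·0.0000 - (1.9)·0.0000 - (-3.1)·0.0000) / (10) = -0.3000
  q = (9 - (-1)·0.0000 - (2)·0.0000 - (-2.9)·0.0000) / (6.9) = 1.3043
  r = (2 - (-2)·0.0000 - (1)·0.0000 - (1)·0.0000) / (7) = 0.2857
  s = (6 - (3.8)·0.0000 - (-2.8)·0.0000 - (1)·0.0000) / (9.6) = 0.6250
Iteration 2:
  p = (-3 - (-4)·1.3043 - (1.9)·0.2857 - (-3.1)·0.6250) / (10) = 0.3612
  q = (9 - (-1)·-0.3000 - (2)·0.2857 - (-2.9)·0.6250) / (6.9) = 1.4407
  r = (2 - (-2)·-0.3000 - (1)·1.3043 - (1)·0.6250) / (7) = -0.0756
  s = (6 - (3.8)·-0.3000 - (-2.8)·1.3043 - (1)·0.2857) / (9.6) = 1.0944
Change: (0.6612, 0.1364, -0.3613, 0.4694) → max |·| = 0.6612

0.6612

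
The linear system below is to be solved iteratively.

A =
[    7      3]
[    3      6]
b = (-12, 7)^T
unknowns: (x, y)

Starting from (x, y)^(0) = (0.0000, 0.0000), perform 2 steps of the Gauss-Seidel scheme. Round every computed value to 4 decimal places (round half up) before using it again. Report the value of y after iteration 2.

2.4575

Iteration 1:
  x = (-12 - (3)·0.0000) / (7) = -1.7143
  y = (7 - (3)·-1.7143) / (6) = 2.0238
Iteration 2:
  x = (-12 - (3)·2.0238) / (7) = -2.5816
  y = (7 - (3)·-2.5816) / (6) = 2.4575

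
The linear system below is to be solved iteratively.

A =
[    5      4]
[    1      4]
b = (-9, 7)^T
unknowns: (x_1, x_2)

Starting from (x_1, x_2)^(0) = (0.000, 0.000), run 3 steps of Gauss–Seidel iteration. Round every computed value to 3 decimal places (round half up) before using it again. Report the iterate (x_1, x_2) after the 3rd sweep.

Iteration 1:
  x_1 = (-9 - (4)·0.000) / (5) = -1.800
  x_2 = (7 - (1)·-1.800) / (4) = 2.200
Iteration 2:
  x_1 = (-9 - (4)·2.200) / (5) = -3.560
  x_2 = (7 - (1)·-3.560) / (4) = 2.640
Iteration 3:
  x_1 = (-9 - (4)·2.640) / (5) = -3.912
  x_2 = (7 - (1)·-3.912) / (4) = 2.728

(-3.912, 2.728)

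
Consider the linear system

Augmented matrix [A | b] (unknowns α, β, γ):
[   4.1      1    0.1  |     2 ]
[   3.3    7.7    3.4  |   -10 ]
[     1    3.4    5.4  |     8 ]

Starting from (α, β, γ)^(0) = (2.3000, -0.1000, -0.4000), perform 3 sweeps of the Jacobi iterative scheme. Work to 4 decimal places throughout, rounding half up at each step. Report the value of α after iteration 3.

Iteration 1:
  α = (2 - (1)·-0.1000 - (0.1)·-0.4000) / (4.1) = 0.5220
  β = (-10 - (3.3)·2.3000 - (3.4)·-0.4000) / (7.7) = -2.1078
  γ = (8 - (1)·2.3000 - (3.4)·-0.1000) / (5.4) = 1.1185
Iteration 2:
  α = (2 - (1)·-2.1078 - (0.1)·1.1185) / (4.1) = 0.9746
  β = (-10 - (3.3)·0.5220 - (3.4)·1.1185) / (7.7) = -2.0163
  γ = (8 - (1)·0.5220 - (3.4)·-2.1078) / (5.4) = 2.7119
Iteration 3:
  α = (2 - (1)·-2.0163 - (0.1)·2.7119) / (4.1) = 0.9134
  β = (-10 - (3.3)·0.9746 - (3.4)·2.7119) / (7.7) = -2.9138
  γ = (8 - (1)·0.9746 - (3.4)·-2.0163) / (5.4) = 2.5705

0.9134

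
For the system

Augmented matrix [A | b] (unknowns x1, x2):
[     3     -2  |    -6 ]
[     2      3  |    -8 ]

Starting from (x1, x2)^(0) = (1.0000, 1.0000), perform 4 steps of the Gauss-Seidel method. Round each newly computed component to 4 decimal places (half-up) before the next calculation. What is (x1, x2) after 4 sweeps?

Iteration 1:
  x1 = (-6 - (-2)·1.0000) / (3) = -1.3333
  x2 = (-8 - (2)·-1.3333) / (3) = -1.7778
Iteration 2:
  x1 = (-6 - (-2)·-1.7778) / (3) = -3.1852
  x2 = (-8 - (2)·-3.1852) / (3) = -0.5432
Iteration 3:
  x1 = (-6 - (-2)·-0.5432) / (3) = -2.3621
  x2 = (-8 - (2)·-2.3621) / (3) = -1.0919
Iteration 4:
  x1 = (-6 - (-2)·-1.0919) / (3) = -2.7279
  x2 = (-8 - (2)·-2.7279) / (3) = -0.8481

(-2.7279, -0.8481)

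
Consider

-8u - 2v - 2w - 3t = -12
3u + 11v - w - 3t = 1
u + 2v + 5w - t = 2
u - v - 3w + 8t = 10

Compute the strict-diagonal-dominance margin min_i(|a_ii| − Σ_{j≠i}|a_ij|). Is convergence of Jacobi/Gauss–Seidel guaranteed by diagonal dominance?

1

row 1: |-8| − (2+2+3) = 1
row 2: |11| − (3+1+3) = 4
row 3: |5| − (1+2+1) = 1
row 4: |8| − (1+1+3) = 3
minimum over rows = 1 → strictly diagonally dominant (convergence guaranteed)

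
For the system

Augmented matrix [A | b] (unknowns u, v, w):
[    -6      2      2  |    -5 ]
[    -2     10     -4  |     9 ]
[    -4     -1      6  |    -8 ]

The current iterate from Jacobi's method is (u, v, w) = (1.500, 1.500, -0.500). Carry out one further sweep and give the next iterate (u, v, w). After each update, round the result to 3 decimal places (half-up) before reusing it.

One sweep:
  u = (-5 - (2)·1.500 - (2)·-0.500) / (-6) = 1.167
  v = (9 - (-2)·1.500 - (-4)·-0.500) / (10) = 1.000
  w = (-8 - (-4)·1.500 - (-1)·1.500) / (6) = -0.083

(1.167, 1.000, -0.083)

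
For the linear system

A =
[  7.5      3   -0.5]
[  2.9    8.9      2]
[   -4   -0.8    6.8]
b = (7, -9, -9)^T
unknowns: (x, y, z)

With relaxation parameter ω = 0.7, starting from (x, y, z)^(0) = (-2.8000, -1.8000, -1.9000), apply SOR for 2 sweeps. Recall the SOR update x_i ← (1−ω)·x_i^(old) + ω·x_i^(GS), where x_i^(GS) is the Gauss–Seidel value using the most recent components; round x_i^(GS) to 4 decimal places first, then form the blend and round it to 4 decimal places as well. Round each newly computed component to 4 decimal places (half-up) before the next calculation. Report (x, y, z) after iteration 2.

Iteration 1:
  x: GS value = (7 - (3)·-1.8000 - (-0.5)·-1.9000) / (7.5) = 1.5267;  x ← (1−ω)·-2.8000 + ω·1.5267 = 0.2287
  y: GS value = (-9 - (2.9)·0.2287 - (2)·-1.9000) / (8.9) = -0.6588;  y ← (1−ω)·-1.8000 + ω·-0.6588 = -1.0012
  z: GS value = (-9 - (-4)·0.2287 - (-0.8)·-1.0012) / (6.8) = -1.3068;  z ← (1−ω)·-1.9000 + ω·-1.3068 = -1.4848
Iteration 2:
  x: GS value = (7 - (3)·-1.0012 - (-0.5)·-1.4848) / (7.5) = 1.2348;  x ← (1−ω)·0.2287 + ω·1.2348 = 0.9330
  y: GS value = (-9 - (2.9)·0.9330 - (2)·-1.4848) / (8.9) = -0.9816;  y ← (1−ω)·-1.0012 + ω·-0.9816 = -0.9875
  z: GS value = (-9 - (-4)·0.9330 - (-0.8)·-0.9875) / (6.8) = -0.8909;  z ← (1−ω)·-1.4848 + ω·-0.8909 = -1.0691

(0.9330, -0.9875, -1.0691)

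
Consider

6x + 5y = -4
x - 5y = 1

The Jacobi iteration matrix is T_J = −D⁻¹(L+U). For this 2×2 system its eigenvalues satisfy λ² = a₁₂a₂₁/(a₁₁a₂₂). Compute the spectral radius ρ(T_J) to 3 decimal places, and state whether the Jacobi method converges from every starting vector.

0.408

a₁₂a₂₁/(a₁₁a₂₂) = (5)·(1) / ((6)·(-5)) = -0.166667
ρ = √|-0.166667| = √0.166667 = 0.408
ρ < 1, so Jacobi converges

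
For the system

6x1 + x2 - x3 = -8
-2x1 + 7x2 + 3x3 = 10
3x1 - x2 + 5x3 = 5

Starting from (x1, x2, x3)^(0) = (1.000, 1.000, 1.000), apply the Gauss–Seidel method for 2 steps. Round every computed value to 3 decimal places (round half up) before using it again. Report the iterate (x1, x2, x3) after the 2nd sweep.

(-1.116, 0.285, 1.727)

Iteration 1:
  x1 = (-8 - (1)·1.000 - (-1)·1.000) / (6) = -1.333
  x2 = (10 - (-2)·-1.333 - (3)·1.000) / (7) = 0.619
  x3 = (5 - (3)·-1.333 - (-1)·0.619) / (5) = 1.924
Iteration 2:
  x1 = (-8 - (1)·0.619 - (-1)·1.924) / (6) = -1.116
  x2 = (10 - (-2)·-1.116 - (3)·1.924) / (7) = 0.285
  x3 = (5 - (3)·-1.116 - (-1)·0.285) / (5) = 1.727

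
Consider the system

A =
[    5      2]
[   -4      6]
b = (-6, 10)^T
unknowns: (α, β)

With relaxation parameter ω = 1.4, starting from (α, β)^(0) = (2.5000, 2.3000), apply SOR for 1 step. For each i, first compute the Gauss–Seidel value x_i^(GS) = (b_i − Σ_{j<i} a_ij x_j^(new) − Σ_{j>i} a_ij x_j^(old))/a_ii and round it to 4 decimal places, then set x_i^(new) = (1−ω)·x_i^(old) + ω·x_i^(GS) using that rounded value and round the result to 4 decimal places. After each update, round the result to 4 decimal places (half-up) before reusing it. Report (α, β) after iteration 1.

(-3.9680, -2.2902)

Iteration 1:
  α: GS value = (-6 - (2)·2.3000) / (5) = -2.1200;  α ← (1−ω)·2.5000 + ω·-2.1200 = -3.9680
  β: GS value = (10 - (-4)·-3.9680) / (6) = -0.9787;  β ← (1−ω)·2.3000 + ω·-0.9787 = -2.2902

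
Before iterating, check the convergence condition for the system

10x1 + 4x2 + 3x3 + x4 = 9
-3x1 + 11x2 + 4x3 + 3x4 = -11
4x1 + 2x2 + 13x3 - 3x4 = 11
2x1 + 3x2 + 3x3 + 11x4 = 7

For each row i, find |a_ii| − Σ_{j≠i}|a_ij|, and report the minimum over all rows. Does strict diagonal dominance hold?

1

row 1: |10| − (4+3+1) = 2
row 2: |11| − (3+4+3) = 1
row 3: |13| − (4+2+3) = 4
row 4: |11| − (2+3+3) = 3
minimum over rows = 1 → strictly diagonally dominant (convergence guaranteed)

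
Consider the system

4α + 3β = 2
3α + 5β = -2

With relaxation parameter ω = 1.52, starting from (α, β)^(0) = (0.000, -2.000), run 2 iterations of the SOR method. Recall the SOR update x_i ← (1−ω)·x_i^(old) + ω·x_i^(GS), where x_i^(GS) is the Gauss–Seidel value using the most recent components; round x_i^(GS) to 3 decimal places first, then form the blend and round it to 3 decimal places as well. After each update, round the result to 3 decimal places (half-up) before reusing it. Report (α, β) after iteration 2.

Iteration 1:
  α: GS value = (2 - (3)·-2.000) / (4) = 2.000;  α ← (1−ω)·0.000 + ω·2.000 = 3.040
  β: GS value = (-2 - (3)·3.040) / (5) = -2.224;  β ← (1−ω)·-2.000 + ω·-2.224 = -2.340
Iteration 2:
  α: GS value = (2 - (3)·-2.340) / (4) = 2.255;  α ← (1−ω)·3.040 + ω·2.255 = 1.847
  β: GS value = (-2 - (3)·1.847) / (5) = -1.508;  β ← (1−ω)·-2.340 + ω·-1.508 = -1.075

(1.847, -1.075)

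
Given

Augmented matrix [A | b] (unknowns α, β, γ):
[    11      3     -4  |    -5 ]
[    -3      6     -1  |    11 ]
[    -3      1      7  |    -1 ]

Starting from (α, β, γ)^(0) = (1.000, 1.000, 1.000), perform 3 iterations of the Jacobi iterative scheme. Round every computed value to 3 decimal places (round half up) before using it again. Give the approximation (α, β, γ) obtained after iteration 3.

(-1.150, 1.182, -0.847)

Iteration 1:
  α = (-5 - (3)·1.000 - (-4)·1.000) / (11) = -0.364
  β = (11 - (-3)·1.000 - (-1)·1.000) / (6) = 2.500
  γ = (-1 - (-3)·1.000 - (1)·1.000) / (7) = 0.143
Iteration 2:
  α = (-5 - (3)·2.500 - (-4)·0.143) / (11) = -1.084
  β = (11 - (-3)·-0.364 - (-1)·0.143) / (6) = 1.675
  γ = (-1 - (-3)·-0.364 - (1)·2.500) / (7) = -0.656
Iteration 3:
  α = (-5 - (3)·1.675 - (-4)·-0.656) / (11) = -1.150
  β = (11 - (-3)·-1.084 - (-1)·-0.656) / (6) = 1.182
  γ = (-1 - (-3)·-1.084 - (1)·1.675) / (7) = -0.847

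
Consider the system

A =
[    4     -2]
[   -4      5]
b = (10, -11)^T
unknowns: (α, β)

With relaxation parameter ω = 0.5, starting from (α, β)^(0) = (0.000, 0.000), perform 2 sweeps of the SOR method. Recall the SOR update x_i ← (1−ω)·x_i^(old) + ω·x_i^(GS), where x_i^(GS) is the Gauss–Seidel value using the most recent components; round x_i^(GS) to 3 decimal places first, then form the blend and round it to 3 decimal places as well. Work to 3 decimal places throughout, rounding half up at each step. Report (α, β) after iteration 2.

Iteration 1:
  α: GS value = (10 - (-2)·0.000) / (4) = 2.500;  α ← (1−ω)·0.000 + ω·2.500 = 1.250
  β: GS value = (-11 - (-4)·1.250) / (5) = -1.200;  β ← (1−ω)·0.000 + ω·-1.200 = -0.600
Iteration 2:
  α: GS value = (10 - (-2)·-0.600) / (4) = 2.200;  α ← (1−ω)·1.250 + ω·2.200 = 1.725
  β: GS value = (-11 - (-4)·1.725) / (5) = -0.820;  β ← (1−ω)·-0.600 + ω·-0.820 = -0.710

(1.725, -0.710)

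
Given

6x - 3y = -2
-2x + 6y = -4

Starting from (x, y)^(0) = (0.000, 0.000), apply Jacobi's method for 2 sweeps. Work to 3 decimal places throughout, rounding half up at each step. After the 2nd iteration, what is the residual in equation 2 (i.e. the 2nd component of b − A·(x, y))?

-0.666

Iteration 1:
  x = (-2 - (-3)·0.000) / (6) = -0.333
  y = (-4 - (-2)·0.000) / (6) = -0.667
Iteration 2:
  x = (-2 - (-3)·-0.667) / (6) = -0.667
  y = (-4 - (-2)·-0.333) / (6) = -0.778
Residual b − A·x = (-0.332, -0.666)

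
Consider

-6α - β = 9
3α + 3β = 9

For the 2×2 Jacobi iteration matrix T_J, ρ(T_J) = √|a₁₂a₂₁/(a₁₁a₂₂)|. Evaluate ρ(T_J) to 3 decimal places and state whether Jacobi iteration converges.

0.408

a₁₂a₂₁/(a₁₁a₂₂) = (-1)·(3) / ((-6)·(3)) = 0.166667
ρ = √|0.166667| = √0.166667 = 0.408
ρ < 1, so Jacobi converges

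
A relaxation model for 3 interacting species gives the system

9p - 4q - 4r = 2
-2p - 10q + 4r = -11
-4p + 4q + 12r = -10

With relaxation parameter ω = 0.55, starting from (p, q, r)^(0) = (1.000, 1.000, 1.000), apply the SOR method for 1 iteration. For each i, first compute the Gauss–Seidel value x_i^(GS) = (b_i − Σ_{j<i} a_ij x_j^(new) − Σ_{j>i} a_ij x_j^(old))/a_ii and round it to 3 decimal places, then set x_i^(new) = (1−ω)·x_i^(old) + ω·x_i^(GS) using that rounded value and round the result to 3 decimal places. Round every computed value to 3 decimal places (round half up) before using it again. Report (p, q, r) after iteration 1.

Iteration 1:
  p: GS value = (2 - (-4)·1.000 - (-4)·1.000) / (9) = 1.111;  p ← (1−ω)·1.000 + ω·1.111 = 1.061
  q: GS value = (-11 - (-2)·1.061 - (4)·1.000) / (-10) = 1.288;  q ← (1−ω)·1.000 + ω·1.288 = 1.158
  r: GS value = (-10 - (-4)·1.061 - (4)·1.158) / (12) = -0.866;  r ← (1−ω)·1.000 + ω·-0.866 = -0.026

(1.061, 1.158, -0.026)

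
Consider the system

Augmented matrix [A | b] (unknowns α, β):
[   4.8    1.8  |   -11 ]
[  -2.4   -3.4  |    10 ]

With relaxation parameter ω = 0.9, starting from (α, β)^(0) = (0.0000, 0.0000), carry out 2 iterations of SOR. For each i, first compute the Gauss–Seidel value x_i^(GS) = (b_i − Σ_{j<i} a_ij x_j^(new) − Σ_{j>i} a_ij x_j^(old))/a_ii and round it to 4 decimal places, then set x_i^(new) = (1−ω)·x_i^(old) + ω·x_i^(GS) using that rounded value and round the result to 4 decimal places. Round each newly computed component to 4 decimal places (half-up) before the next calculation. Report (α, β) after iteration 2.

Iteration 1:
  α: GS value = (-11 - (1.8)·0.0000) / (4.8) = -2.2917;  α ← (1−ω)·0.0000 + ω·-2.2917 = -2.0625
  β: GS value = (10 - (-2.4)·-2.0625) / (-3.4) = -1.4853;  β ← (1−ω)·0.0000 + ω·-1.4853 = -1.3368
Iteration 2:
  α: GS value = (-11 - (1.8)·-1.3368) / (4.8) = -1.7904;  α ← (1−ω)·-2.0625 + ω·-1.7904 = -1.8176
  β: GS value = (10 - (-2.4)·-1.8176) / (-3.4) = -1.6582;  β ← (1−ω)·-1.3368 + ω·-1.6582 = -1.6261

(-1.8176, -1.6261)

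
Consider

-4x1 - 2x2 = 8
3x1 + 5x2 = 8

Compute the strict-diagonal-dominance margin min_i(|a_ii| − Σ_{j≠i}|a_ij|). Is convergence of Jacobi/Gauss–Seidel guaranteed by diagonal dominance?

row 1: |-4| − (2) = 2
row 2: |5| − (3) = 2
minimum over rows = 2 → strictly diagonally dominant (convergence guaranteed)

2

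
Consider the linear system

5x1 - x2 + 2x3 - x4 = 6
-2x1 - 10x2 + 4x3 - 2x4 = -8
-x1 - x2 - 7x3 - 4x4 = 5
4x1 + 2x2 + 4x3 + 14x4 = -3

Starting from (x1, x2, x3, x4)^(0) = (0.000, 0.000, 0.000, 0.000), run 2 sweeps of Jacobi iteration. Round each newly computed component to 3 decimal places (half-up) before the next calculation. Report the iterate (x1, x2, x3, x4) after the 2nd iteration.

Iteration 1:
  x1 = (6 - (-1)·0.000 - (2)·0.000 - (-1)·0.000) / (5) = 1.200
  x2 = (-8 - (-2)·0.000 - (4)·0.000 - (-2)·0.000) / (-10) = 0.800
  x3 = (5 - (-1)·0.000 - (-1)·0.000 - (-4)·0.000) / (-7) = -0.714
  x4 = (-3 - (4)·0.000 - (2)·0.000 - (4)·0.000) / (14) = -0.214
Iteration 2:
  x1 = (6 - (-1)·0.800 - (2)·-0.714 - (-1)·-0.214) / (5) = 1.603
  x2 = (-8 - (-2)·1.200 - (4)·-0.714 - (-2)·-0.214) / (-10) = 0.317
  x3 = (5 - (-1)·1.200 - (-1)·0.800 - (-4)·-0.214) / (-7) = -0.878
  x4 = (-3 - (4)·1.200 - (2)·0.800 - (4)·-0.714) / (14) = -0.467

(1.603, 0.317, -0.878, -0.467)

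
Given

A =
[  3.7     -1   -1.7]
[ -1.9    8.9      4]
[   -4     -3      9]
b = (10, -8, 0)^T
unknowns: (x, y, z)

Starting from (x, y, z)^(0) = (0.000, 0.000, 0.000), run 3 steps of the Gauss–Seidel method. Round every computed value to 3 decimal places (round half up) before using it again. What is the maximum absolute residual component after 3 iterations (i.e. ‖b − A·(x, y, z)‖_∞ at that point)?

0.210

Iteration 1:
  x = (10 - (-1)·0.000 - (-1.7)·0.000) / (3.7) = 2.703
  y = (-8 - (-1.9)·2.703 - (4)·0.000) / (8.9) = -0.322
  z = (0 - (-4)·2.703 - (-3)·-0.322) / (9) = 1.094
Iteration 2:
  x = (10 - (-1)·-0.322 - (-1.7)·1.094) / (3.7) = 3.118
  y = (-8 - (-1.9)·3.118 - (4)·1.094) / (8.9) = -0.725
  z = (0 - (-4)·3.118 - (-3)·-0.725) / (9) = 1.144
Iteration 3:
  x = (10 - (-1)·-0.725 - (-1.7)·1.144) / (3.7) = 3.032
  y = (-8 - (-1.9)·3.032 - (4)·1.144) / (8.9) = -0.766
  z = (0 - (-4)·3.032 - (-3)·-0.766) / (9) = 1.092
Residual b − A·x = (-0.128, 0.210, 0.002); ∞-norm = 0.210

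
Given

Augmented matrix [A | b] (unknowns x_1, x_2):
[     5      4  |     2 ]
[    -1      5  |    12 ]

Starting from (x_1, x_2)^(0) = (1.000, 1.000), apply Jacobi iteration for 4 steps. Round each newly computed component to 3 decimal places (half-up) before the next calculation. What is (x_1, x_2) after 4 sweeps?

Iteration 1:
  x_1 = (2 - (4)·1.000) / (5) = -0.400
  x_2 = (12 - (-1)·1.000) / (5) = 2.600
Iteration 2:
  x_1 = (2 - (4)·2.600) / (5) = -1.680
  x_2 = (12 - (-1)·-0.400) / (5) = 2.320
Iteration 3:
  x_1 = (2 - (4)·2.320) / (5) = -1.456
  x_2 = (12 - (-1)·-1.680) / (5) = 2.064
Iteration 4:
  x_1 = (2 - (4)·2.064) / (5) = -1.251
  x_2 = (12 - (-1)·-1.456) / (5) = 2.109

(-1.251, 2.109)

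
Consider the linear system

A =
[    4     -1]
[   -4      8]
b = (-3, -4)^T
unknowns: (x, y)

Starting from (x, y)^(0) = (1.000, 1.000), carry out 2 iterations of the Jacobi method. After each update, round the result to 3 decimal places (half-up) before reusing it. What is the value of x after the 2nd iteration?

-0.750

Iteration 1:
  x = (-3 - (-1)·1.000) / (4) = -0.500
  y = (-4 - (-4)·1.000) / (8) = 0.000
Iteration 2:
  x = (-3 - (-1)·0.000) / (4) = -0.750
  y = (-4 - (-4)·-0.500) / (8) = -0.750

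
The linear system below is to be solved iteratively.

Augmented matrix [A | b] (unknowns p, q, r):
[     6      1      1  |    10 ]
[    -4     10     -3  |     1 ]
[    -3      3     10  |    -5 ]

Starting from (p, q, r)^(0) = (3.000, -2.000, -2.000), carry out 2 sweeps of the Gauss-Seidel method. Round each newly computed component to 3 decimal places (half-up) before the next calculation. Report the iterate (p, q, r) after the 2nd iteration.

Iteration 1:
  p = (10 - (1)·-2.000 - (1)·-2.000) / (6) = 2.333
  q = (1 - (-4)·2.333 - (-3)·-2.000) / (10) = 0.433
  r = (-5 - (-3)·2.333 - (3)·0.433) / (10) = 0.070
Iteration 2:
  p = (10 - (1)·0.433 - (1)·0.070) / (6) = 1.583
  q = (1 - (-4)·1.583 - (-3)·0.070) / (10) = 0.754
  r = (-5 - (-3)·1.583 - (3)·0.754) / (10) = -0.251

(1.583, 0.754, -0.251)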